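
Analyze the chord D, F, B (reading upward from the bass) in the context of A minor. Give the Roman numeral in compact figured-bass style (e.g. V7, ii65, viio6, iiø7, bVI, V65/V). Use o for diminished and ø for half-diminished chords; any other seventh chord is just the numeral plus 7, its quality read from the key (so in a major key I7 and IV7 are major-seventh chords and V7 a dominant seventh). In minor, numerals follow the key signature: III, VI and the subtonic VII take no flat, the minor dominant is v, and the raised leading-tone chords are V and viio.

The pitches B-D-F form a diminished triad rooted on B.
In A minor, B is the supertonic; the diatonic diminished triad there is iio.
With D in the bass the chord is in first inversion, so the figured bass is 6.

iio6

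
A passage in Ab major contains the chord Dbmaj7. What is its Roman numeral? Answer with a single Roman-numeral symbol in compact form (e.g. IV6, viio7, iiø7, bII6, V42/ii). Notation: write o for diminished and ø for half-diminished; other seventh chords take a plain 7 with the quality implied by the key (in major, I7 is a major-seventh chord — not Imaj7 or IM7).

The pitches Db-F-Ab-C form a major seventh chord rooted on Db.
In Ab major, Db is the subdominant; the diatonic major seventh chord there is IV7.

IV7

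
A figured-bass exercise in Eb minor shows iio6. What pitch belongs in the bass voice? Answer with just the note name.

Ab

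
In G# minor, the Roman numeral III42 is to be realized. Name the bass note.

III in G# minor has root B; the chord is B-D#-F#-A#.
The figure 42 means third inversion — the seventh is in the bass.

A#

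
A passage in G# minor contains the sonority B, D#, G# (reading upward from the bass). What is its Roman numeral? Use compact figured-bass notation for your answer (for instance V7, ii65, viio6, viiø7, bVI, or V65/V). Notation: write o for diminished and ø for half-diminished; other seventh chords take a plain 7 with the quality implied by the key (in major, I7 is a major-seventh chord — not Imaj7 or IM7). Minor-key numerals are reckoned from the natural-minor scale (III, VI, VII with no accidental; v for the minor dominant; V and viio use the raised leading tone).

Stacked in thirds the chord is G#-B-D#: a minor triad on G#.
G# is scale degree 1 in G# minor, and a minor triad on that degree is written i.
With B in the bass the chord is in first inversion, so the figured bass is 6.

i6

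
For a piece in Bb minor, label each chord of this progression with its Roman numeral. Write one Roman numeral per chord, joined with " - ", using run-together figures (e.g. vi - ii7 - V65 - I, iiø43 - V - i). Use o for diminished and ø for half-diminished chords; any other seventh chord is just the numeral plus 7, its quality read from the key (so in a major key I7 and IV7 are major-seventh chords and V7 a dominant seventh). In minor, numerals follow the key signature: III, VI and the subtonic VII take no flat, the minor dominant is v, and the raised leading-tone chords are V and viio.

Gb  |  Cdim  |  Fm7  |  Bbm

VI - iio - v7 - i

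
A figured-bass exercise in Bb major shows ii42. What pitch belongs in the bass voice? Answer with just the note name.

Bb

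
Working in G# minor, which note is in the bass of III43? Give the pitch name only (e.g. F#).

F#

III in G# minor has root B; the chord is B-D#-F#-A#.
The figure 43 means second inversion — the fifth is in the bass.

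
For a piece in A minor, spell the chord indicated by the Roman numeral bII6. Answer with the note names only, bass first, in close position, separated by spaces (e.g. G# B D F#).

D F Bb

Scale degree 2 in A minor is B; lowering it a half step gives Bb. bII6 is the Neapolitan sixth — a major triad on the lowered second degree, here in its customary first inversion.
So the chord is Bb-D-F, a major triad.
With the 6 figure the chord is in first inversion; from the bass D upward in close position it reads D-F-Bb.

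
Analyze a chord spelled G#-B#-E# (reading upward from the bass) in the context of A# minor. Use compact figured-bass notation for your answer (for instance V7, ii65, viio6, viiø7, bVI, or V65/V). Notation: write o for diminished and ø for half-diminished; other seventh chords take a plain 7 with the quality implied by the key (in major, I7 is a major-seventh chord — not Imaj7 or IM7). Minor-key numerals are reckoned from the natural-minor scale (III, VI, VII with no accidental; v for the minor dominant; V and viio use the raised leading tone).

v6

Stacked in thirds the chord is E#-G#-B#: a minor triad on E#.
In A# minor, E# is the dominant; the diatonic minor triad there is v.
With G# in the bass the chord is in first inversion, so the figured bass is 6.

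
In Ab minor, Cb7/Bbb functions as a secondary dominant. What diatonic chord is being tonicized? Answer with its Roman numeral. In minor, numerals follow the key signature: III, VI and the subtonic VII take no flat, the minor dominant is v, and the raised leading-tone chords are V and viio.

VI

The chord is a dominant seventh chord on Cb.
A dominant resolves down a perfect fifth: Cb → Fb. In Ab minor, Fb is scale degree 6, i.e. VI.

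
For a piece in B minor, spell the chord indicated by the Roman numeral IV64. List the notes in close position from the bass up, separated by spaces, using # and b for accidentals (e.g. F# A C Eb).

Scale degree 4 in B minor is E; here the chord built on it is altered to a major triad. IV64 is the major subdominant, borrowed from the parallel major.
So the chord is E-G#-B.
The figured bass 64 indicates second inversion, placing the fifth (B) in the bass: B-E-G#.

B E G#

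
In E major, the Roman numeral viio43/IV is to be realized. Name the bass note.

D

The applied chord viio43/IV is rooted on G#: G#-B-D-F.
The figure 43 means second inversion — the fifth is in the bass.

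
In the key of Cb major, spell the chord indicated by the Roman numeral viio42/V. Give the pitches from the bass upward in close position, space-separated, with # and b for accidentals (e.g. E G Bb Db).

Ebb F Ab Cb

viio42/V is a secondary leading-tone chord. The target V is Gb in Cb major; the applied chord is rooted a semitone below, on F.
Building a fully diminished seventh chord on F gives F-Ab-Cb-Ebb.
With the 42 figure the chord is in third inversion; from the bass Ebb upward in close position it reads Ebb-F-Ab-Cb.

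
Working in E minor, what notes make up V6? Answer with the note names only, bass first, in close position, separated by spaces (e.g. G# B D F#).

D# F# B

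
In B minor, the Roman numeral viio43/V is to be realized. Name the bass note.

The applied chord viio43/V is rooted on E#: E#-G#-B-D.
The figure 43 means second inversion — the fifth is in the bass.

B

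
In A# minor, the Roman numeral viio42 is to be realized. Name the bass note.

F#

viio in A# minor has root G##; the chord is G##-B#-D#-F#.
The figure 42 means third inversion — the seventh is in the bass.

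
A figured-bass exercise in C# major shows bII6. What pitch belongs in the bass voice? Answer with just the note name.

F#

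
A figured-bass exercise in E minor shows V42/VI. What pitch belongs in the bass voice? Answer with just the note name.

F

The applied chord V42/VI is rooted on G: G-B-D-F.
The figure 42 means third inversion — the seventh is in the bass.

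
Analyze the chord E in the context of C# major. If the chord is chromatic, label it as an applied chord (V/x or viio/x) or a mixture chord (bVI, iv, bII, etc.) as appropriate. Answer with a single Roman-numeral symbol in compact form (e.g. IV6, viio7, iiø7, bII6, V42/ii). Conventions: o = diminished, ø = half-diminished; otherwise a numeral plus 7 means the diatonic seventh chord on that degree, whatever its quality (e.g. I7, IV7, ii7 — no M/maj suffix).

Stacked in thirds the chord is E-G#-B: a major triad on E.
E is the lowered third degree of C# major (diatonic 3 would be E#). This is a major triad on the lowered third degree, borrowed from the parallel minor.

bIII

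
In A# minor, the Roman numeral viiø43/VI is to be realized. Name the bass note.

The applied chord viiø43/VI is rooted on E#: E#-G#-B-D#.
The figure 43 means second inversion — the fifth is in the bass.

B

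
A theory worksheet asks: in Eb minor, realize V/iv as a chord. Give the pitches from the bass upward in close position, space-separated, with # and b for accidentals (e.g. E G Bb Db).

Eb G Bb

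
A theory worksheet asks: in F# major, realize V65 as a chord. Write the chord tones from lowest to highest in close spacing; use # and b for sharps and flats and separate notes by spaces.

In F# major, scale degree 5 is C#, and the diatonic chord built there is a dominant seventh chord.
Stacking thirds from C# gives C#-E#-G#-B.
With the 65 figure the chord is in first inversion; from the bass E# upward in close position it reads E#-G#-B-C#.

E# G# B C#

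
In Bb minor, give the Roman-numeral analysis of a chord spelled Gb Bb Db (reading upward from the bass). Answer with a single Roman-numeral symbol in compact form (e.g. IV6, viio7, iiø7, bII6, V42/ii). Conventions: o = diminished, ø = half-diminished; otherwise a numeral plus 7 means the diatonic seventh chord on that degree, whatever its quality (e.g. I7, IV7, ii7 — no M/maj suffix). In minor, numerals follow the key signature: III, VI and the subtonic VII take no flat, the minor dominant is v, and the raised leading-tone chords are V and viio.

VI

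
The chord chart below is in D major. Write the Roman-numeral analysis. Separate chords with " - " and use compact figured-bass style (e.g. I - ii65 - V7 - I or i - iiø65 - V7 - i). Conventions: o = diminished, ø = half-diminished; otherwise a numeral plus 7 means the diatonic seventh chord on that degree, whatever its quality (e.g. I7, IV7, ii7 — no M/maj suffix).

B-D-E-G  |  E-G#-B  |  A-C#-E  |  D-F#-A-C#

ii43 - V/V - V - I7

B-D-E-G: root E is the supertonic; minor seventh chord there is ii43.
E-G#-B: a major triad on E, the applied dominant of V → V/V.
A-C#-E: root A is the dominant; major triad there is V.
D-F#-A-C# has root D, degree 1 in D major, so I7.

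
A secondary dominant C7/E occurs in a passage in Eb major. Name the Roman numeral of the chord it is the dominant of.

ii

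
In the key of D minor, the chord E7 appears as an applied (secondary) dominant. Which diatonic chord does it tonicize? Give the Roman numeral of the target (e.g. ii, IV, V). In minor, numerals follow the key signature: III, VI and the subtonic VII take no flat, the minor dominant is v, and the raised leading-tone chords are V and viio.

V

The chord is a dominant seventh chord on E.
A dominant resolves down a perfect fifth: E → A. In D minor, A is scale degree 5, i.e. V.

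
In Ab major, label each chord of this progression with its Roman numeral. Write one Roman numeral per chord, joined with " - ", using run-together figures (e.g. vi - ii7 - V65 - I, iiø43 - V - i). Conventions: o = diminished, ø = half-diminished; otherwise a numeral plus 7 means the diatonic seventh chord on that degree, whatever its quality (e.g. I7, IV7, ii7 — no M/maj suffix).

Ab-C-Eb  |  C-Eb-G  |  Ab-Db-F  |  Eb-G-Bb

I - iii - IV64 - V

Ab-C-Eb: major triad on Ab = scale degree 1 → I.
C-Eb-G: minor triad on C = scale degree 3 → iii.
Ab-Db-F: root Db is the subdominant; major triad there is IV64.
Eb-G-Bb: major triad on Eb = scale degree 5 → V.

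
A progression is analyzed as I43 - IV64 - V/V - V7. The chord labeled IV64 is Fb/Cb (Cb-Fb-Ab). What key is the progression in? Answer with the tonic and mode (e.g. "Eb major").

Cb major

The anchor chord is a major triad on Fb, labeled IV64.
IV64 on Fb implies Fb is the subdominant; that puts the tonic at Cb, and the uppercase numeral fits major mode.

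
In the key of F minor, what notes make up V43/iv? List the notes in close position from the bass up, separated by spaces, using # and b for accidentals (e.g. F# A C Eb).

C Eb F A

The slash means an applied dominant: we want the dominant of iv. In F minor, iv is Bb minor, and its dominant is built on F.
Building a dominant seventh chord on F gives F-A-C-Eb.
With the 43 figure the chord is in second inversion; from the bass C upward in close position it reads C-Eb-F-A.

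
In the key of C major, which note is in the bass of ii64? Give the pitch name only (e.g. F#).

ii in C major has root D; the chord is D-F-A.
The figure 64 means second inversion — the fifth is in the bass.

A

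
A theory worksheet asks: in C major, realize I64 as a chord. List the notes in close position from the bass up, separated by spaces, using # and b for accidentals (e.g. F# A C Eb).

The numeral's case and figure indicate a major triad. In C major its root, scale degree 1, is C.
That chord is spelled C-E-G.
With the 64 figure the chord is in second inversion; from the bass G upward in close position it reads G-C-E.

G C E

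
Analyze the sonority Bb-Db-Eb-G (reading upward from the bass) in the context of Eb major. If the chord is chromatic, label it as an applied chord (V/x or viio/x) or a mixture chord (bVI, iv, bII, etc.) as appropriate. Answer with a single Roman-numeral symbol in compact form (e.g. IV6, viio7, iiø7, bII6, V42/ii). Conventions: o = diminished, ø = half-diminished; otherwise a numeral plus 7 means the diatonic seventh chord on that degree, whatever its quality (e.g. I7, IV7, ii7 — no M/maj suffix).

V43/IV

Stacked in thirds the chord is Eb-G-Bb-Db: a dominant seventh chord on Eb.
Eb is not a diatonic chord root with this quality in Eb major, but it lies a perfect fifth above Ab (IV), so the chord functions as an applied dominant of IV.
With Bb in the bass the chord is in second inversion, so the figured bass is 43.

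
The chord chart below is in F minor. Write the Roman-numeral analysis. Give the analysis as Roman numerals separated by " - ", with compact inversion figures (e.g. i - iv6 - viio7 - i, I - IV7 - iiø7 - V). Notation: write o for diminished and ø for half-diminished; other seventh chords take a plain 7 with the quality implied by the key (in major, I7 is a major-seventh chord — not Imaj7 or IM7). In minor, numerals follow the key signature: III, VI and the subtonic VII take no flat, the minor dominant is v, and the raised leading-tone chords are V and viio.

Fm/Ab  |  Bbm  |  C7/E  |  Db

Fm/Ab: minor triad on F = scale degree 1 → i6.
Bbm: root Bb is the subdominant; minor triad there is iv.
C7/E: dominant seventh chord on C = scale degree 5 → V65.
Db has root Db, degree 6 in F minor, so VI.

i6 - iv - V65 - VI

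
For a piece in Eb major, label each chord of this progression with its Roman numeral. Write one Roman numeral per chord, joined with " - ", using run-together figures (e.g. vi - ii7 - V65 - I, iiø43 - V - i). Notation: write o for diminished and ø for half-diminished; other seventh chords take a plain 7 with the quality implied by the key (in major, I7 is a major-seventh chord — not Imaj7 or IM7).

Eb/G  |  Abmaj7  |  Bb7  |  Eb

I6 - IV7 - V7 - I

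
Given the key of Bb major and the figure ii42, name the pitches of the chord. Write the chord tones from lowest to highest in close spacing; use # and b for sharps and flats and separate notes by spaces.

In Bb major, the supertonic is C, and the diatonic chord built there is a minor seventh chord.
That chord is spelled C-Eb-G-Bb.
The figured bass 42 indicates third inversion, placing the seventh (Bb) in the bass: Bb-C-Eb-G.

Bb C Eb G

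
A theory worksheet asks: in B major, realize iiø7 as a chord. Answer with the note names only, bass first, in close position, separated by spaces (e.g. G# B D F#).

C# E G B

Scale degree 2 in B major is C#; here the chord built on it is altered to a half-diminished seventh chord. iiø7 is the half-diminished supertonic seventh, borrowed from the parallel minor.
So the chord is C#-E-G-B.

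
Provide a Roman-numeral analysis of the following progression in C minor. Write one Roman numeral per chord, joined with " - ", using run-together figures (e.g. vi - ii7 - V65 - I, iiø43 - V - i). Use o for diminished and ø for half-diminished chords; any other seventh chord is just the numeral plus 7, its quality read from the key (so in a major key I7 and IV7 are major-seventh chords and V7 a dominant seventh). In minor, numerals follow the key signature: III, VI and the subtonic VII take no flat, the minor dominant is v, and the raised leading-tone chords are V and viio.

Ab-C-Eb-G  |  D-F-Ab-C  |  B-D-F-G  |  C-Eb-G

Ab-C-Eb-G: major seventh chord on Ab = scale degree 6 → VI7.
D-F-Ab-C has root D, degree 2 in C minor, so iiø7.
B-D-F-G: dominant seventh chord on G = scale degree 5 → V65.
C-Eb-G has root C, degree 1 in C minor, so i.

VI7 - iiø7 - V65 - i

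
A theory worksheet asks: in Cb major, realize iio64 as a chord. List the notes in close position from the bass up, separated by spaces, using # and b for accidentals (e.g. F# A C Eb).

iio64 is the diminished supertonic triad, borrowed from the parallel minor. In Cb major that root is Db.
So the chord is Db-Fb-Abb.
With the 64 figure the chord is in second inversion; from the bass Abb upward in close position it reads Abb-Db-Fb.

Abb Db Fb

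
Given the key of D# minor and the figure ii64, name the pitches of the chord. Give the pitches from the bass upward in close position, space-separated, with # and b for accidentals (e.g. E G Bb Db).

Scale degree 2 in D# minor is E#; here the chord built on it is altered to a minor triad. ii64 is the minor supertonic, borrowed from the parallel major (the Dorian ii).
So the chord is E#-G#-B#, a minor triad.
With the 64 figure the chord is in second inversion; from the bass B# upward in close position it reads B#-E#-G#.

B# E# G#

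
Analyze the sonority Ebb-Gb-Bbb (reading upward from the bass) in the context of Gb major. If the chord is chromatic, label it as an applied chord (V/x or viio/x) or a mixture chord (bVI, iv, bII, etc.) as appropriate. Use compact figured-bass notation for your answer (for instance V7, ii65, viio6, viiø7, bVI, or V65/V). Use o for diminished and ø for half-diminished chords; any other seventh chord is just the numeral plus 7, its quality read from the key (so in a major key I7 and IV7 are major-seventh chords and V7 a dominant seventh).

bVI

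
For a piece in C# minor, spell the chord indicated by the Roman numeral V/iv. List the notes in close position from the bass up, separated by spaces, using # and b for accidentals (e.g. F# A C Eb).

C# E# G#

V/iv is a secondary dominant — the dominant triad of iv. iv in C# minor is F#, so the applied chord's root is C#, a perfect fifth above.
Building a major triad on C# gives C#-E#-G#.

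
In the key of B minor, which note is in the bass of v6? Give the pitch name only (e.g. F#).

v in B minor has root F#; the chord is F#-A-C#.
The figure 6 means first inversion — the third is in the bass.

A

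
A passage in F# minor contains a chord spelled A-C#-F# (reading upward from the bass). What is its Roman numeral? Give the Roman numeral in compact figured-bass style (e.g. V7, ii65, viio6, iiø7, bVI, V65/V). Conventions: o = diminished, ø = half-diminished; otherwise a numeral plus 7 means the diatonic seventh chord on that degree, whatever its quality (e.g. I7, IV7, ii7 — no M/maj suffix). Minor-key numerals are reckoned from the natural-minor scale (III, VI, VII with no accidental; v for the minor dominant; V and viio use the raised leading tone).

i6

The pitches F#-A-C# form a minor triad rooted on F#.
F# is scale degree 1 in F# minor, and a minor triad on that degree is written i.
With A in the bass the chord is in first inversion, so the figured bass is 6.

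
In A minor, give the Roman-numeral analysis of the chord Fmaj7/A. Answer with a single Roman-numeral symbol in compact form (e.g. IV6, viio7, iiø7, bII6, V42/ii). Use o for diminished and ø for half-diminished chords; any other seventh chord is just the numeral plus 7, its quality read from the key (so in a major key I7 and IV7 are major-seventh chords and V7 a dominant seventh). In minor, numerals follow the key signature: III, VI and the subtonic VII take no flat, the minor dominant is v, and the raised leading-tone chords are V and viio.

Stacked in thirds the chord is F-A-C-E: a major seventh chord on F.
In A minor, F is the submediant; the diatonic major seventh chord there is VI7.
With A in the bass the chord is in first inversion, so the figured bass is 65.

VI65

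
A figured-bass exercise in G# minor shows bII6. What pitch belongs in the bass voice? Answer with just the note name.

bII in G# minor has root A; the chord is A-C#-E.
The figure 6 means first inversion — the third is in the bass.

C#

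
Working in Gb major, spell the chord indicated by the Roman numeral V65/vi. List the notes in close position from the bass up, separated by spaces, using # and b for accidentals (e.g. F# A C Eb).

D F Ab Bb

V65/vi is a secondary dominant — the dominant seventh of vi. vi in Gb major is Eb, so the applied chord's root is Bb, a perfect fifth above.
Building a dominant seventh chord on Bb gives Bb-D-F-Ab.
The figured bass 65 indicates first inversion, placing the third (D) in the bass: D-F-Ab-Bb.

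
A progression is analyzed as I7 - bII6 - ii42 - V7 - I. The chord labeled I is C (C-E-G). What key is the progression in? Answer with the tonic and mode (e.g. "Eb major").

C major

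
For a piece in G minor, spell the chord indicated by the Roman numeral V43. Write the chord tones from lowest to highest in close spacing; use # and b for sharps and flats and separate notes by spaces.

A C D F#

In G minor, the dominant is D. The dominant is major (leading tone raised), so V is a dominant seventh chord.
Stacking thirds from D gives D-F#-A-C.
The figured bass 43 indicates second inversion, placing the fifth (A) in the bass: A-C-D-F#.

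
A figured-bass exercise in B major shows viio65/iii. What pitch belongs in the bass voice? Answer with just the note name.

E#

The applied chord viio65/iii is rooted on C##: C##-E#-G#-B.
The figure 65 means first inversion — the third is in the bass.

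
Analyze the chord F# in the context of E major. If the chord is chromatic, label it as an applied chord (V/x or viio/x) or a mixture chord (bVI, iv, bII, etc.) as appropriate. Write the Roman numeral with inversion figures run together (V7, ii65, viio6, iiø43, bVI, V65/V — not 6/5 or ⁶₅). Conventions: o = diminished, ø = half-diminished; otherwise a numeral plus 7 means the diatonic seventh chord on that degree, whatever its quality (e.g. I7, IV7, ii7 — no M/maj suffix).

The pitches F#-A#-C# form a major triad rooted on F#.
F# is not a diatonic chord root with this quality in E major, but it lies a perfect fifth above B (V), so the chord functions as an applied dominant of V.

V/V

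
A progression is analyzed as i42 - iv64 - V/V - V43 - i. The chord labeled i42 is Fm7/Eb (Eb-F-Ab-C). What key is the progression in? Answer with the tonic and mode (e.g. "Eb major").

F minor

The chord Fm7/Eb is a minor seventh chord rooted on F; its label is i42.
If F is scale degree 1 and the mode makes that degree carry a minor seventh chord, the tonic is F and the mode is minor.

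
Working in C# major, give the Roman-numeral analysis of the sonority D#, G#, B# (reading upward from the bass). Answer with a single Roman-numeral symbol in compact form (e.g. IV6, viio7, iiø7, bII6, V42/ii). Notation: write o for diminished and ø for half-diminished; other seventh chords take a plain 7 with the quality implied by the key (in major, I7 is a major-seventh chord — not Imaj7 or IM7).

V64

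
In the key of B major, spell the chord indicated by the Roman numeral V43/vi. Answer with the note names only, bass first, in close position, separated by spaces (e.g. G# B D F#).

A# C# D# F##

The slash means an applied dominant: we want the dominant of vi. In B major, vi is G# minor, and its dominant is built on D#.
Building a dominant seventh chord on D# gives D#-F##-A#-C#.
The figured bass 43 indicates second inversion, placing the fifth (A#) in the bass: A#-C#-D#-F##.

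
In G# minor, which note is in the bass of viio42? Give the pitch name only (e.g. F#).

viio in G# minor has root F##; the chord is F##-A#-C#-E.
The figure 42 means third inversion — the seventh is in the bass.

E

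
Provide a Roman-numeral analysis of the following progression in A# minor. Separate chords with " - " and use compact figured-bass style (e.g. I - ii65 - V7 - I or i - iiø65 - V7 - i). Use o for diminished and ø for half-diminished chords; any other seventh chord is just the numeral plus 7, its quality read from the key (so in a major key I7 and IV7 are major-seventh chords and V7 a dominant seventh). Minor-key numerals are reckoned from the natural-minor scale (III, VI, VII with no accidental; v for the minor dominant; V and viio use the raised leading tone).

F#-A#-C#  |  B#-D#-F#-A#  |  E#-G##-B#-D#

F#-A#-C# has root F#, degree 6 in A# minor, so VI.
B#-D#-F#-A#: root B# is the supertonic; half-diminished seventh chord there is iiø7.
E#-G##-B#-D# has root E#, degree 5 in A# minor, so V7.

VI - iiø7 - V7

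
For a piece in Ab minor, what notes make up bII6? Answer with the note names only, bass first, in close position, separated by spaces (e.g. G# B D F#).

Db Fb Bbb

Scale degree 2 in Ab minor is Bb; lowering it a half step gives Bbb. bII6 is the Neapolitan sixth — a major triad on the lowered second degree, here in its customary first inversion.
So the chord is Bbb-Db-Fb.
The figured bass 6 indicates first inversion, placing the third (Db) in the bass: Db-Fb-Bbb.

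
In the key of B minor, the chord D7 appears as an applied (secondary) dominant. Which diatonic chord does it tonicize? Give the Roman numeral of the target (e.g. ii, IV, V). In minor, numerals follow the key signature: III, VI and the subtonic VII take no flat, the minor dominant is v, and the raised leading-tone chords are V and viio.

VI

The chord is a dominant seventh chord on D.
A dominant resolves down a perfect fifth: D → G. In B minor, G is scale degree 6, i.e. VI.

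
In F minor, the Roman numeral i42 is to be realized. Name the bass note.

Eb

i in F minor has root F; the chord is F-Ab-C-Eb.
The figure 42 means third inversion — the seventh is in the bass.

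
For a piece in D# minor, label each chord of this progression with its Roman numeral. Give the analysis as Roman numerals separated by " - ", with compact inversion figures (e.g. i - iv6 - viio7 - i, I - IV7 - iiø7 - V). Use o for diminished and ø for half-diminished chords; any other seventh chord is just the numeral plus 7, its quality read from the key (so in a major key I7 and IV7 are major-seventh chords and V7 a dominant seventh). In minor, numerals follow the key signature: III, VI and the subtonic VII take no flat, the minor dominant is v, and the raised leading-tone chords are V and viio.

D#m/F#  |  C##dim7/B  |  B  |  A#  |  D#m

D#m/F# has root D#, degree 1 in D# minor, so i6.
C##dim7/B: fully diminished seventh chord on C## = scale degree 7 → viio42.
B: major triad on B = scale degree 6 → VI.
A#: root A# is the dominant; major triad there is V.
D#m: minor triad on D# = scale degree 1 → i.

i6 - viio42 - VI - V - i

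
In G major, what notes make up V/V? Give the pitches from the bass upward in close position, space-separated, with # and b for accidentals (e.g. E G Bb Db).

A C# E

V/V is a secondary dominant — the dominant triad of V. V in G major is D, so the applied chord's root is A, a perfect fifth above.
Building a major triad on A gives A-C#-E.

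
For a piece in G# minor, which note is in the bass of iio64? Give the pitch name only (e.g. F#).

E

iio in G# minor has root A#; the chord is A#-C#-E.
The figure 64 means second inversion — the fifth is in the bass.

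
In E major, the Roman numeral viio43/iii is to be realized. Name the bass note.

The applied chord viio43/iii is rooted on F##: F##-A#-C#-E.
The figure 43 means second inversion — the fifth is in the bass.

C#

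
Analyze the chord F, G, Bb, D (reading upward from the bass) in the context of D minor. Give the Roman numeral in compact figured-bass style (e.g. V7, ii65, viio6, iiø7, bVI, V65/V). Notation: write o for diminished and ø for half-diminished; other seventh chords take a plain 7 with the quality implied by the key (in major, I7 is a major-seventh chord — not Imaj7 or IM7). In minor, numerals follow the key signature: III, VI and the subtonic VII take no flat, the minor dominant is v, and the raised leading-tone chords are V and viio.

iv42

Stacked in thirds the chord is G-Bb-D-F: a minor seventh chord on G.
In D minor, G is the subdominant; the diatonic minor seventh chord there is iv7.
With F in the bass the chord is in third inversion, so the figured bass is 42.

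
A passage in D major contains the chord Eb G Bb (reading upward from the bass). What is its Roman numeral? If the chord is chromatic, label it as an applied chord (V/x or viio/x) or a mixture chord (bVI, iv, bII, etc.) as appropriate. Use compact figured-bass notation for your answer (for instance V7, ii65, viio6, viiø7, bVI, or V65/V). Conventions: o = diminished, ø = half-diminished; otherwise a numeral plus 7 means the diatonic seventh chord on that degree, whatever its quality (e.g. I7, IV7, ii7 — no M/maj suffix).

bII

The pitches Eb-G-Bb form a major triad rooted on Eb.
Eb is the lowered second degree of D major (diatonic 2 would be E). This is the Neapolitan chord — a major triad on the lowered second degree.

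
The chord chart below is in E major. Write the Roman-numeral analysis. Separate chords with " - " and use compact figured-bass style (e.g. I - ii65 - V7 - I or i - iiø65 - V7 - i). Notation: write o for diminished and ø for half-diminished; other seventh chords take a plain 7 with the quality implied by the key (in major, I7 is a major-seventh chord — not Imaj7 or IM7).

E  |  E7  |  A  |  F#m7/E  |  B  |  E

I - V7/IV - IV - ii42 - V - I

E: major triad on E = scale degree 1 → I.
E7: chromatic; E is V of IV, so V7/IV.
A has root A, degree 4 in E major, so IV.
F#m7/E: minor seventh chord on F# = scale degree 2 → ii42.
B has root B, degree 5 in E major, so V.
E has root E, degree 1 in E major, so I.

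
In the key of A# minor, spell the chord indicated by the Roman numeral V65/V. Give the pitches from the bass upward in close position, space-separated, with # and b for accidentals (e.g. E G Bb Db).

V65/V is a secondary dominant — the dominant seventh of V. V in A# minor is E#, so the applied chord's root is B#, a perfect fifth above.
Building a dominant seventh chord on B# gives B#-D##-F##-A#.
The figured bass 65 indicates first inversion, placing the third (D##) in the bass: D##-F##-A#-B#.

D## F## A# B#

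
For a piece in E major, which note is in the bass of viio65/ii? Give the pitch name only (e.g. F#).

The applied chord viio65/ii is rooted on E#: E#-G#-B-D.
The figure 65 means first inversion — the third is in the bass.

G#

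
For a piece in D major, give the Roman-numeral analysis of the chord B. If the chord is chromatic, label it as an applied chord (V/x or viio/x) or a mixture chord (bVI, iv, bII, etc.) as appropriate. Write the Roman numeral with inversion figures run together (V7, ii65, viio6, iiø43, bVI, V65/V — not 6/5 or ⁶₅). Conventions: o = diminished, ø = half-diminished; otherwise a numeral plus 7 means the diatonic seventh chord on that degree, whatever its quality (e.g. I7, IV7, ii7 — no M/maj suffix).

The pitches B-D#-F# form a major triad rooted on B.
B is not a diatonic chord root with this quality in D major, but it lies a perfect fifth above E (ii), so the chord functions as an applied dominant of ii.

V/ii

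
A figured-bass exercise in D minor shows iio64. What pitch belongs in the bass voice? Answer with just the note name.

iio in D minor has root E; the chord is E-G-Bb.
The figure 64 means second inversion — the fifth is in the bass.

Bb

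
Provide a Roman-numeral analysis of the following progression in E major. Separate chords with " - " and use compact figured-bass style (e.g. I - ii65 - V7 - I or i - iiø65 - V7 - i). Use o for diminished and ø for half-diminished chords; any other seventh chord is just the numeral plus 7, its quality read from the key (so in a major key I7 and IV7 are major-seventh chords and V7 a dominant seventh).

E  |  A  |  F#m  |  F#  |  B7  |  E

E has root E, degree 1 in E major, so I.
A: major triad on A = scale degree 4 → IV.
F#m: root F# is the supertonic; minor triad there is ii.
F#: chromatic; F# is V of V, so V/V.
B7 has root B, degree 5 in E major, so V7.
E: root E is the tonic; major triad there is I.

I - IV - ii - V/V - V7 - I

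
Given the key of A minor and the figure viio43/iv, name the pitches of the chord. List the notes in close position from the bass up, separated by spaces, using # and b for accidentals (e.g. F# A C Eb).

viio43/iv is a secondary leading-tone chord. The target iv is D in A minor; the applied chord is rooted a semitone below, on C#.
Building a fully diminished seventh chord on C# gives C#-E-G-Bb.
With the 43 figure the chord is in second inversion; from the bass G upward in close position it reads G-Bb-C#-E.

G Bb C# E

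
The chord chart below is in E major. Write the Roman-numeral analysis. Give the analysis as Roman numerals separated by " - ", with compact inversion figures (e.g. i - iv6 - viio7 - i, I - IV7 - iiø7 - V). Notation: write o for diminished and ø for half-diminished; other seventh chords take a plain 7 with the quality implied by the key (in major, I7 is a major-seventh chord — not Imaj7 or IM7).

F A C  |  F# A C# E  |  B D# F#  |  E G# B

F-A-C: major triad on F — chromatic; F is the lowered second degree, so this is the Neapolitan chord, bII.
F#-A-C#-E: root F# is the supertonic; minor seventh chord there is ii7.
B-D#-F#: major triad on B = scale degree 5 → V.
E-G#-B: root E is the tonic; major triad there is I.

bII - ii7 - V - I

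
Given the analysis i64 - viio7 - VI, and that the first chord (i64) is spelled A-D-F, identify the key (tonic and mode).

D minor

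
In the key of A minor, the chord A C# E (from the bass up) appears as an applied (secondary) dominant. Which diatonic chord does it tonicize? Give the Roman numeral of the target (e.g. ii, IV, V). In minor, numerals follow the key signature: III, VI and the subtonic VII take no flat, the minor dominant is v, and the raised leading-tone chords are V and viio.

iv

The chord is a major triad on A.
A dominant resolves down a perfect fifth: A → D. In A minor, D is scale degree 4, i.e. iv.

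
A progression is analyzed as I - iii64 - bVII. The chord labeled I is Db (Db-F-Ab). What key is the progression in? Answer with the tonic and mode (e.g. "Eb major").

Db major

The chord Db is a major triad rooted on Db; its label is I.
If Db is scale degree 1 and the mode makes that degree carry a major triad, the tonic is Db and the mode is major.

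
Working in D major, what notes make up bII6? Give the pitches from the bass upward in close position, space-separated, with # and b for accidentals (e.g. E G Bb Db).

G Bb Eb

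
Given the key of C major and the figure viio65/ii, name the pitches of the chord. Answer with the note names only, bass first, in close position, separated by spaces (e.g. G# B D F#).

E G Bb C#

viio65/ii is a secondary leading-tone chord. The target ii is D in C major; the applied chord is rooted a semitone below, on C#.
Building a fully diminished seventh chord on C# gives C#-E-G-Bb.
The figured bass 65 indicates first inversion, placing the third (E) in the bass: E-G-Bb-C#.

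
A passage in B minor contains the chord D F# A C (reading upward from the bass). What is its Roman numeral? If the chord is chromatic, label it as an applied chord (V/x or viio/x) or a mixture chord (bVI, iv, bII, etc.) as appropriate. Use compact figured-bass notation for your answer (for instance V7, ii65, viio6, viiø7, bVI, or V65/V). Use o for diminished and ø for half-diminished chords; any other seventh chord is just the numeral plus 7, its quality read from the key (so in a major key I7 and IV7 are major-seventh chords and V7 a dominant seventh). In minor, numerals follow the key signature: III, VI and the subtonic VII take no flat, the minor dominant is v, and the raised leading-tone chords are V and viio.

V7/VI

The pitches D-F#-A-C form a dominant seventh chord rooted on D.
D is not a diatonic chord root with this quality in B minor, but it lies a perfect fifth above G (VI), so the chord functions as an applied dominant of VI.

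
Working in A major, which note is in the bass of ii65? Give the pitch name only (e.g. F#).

D

ii in A major has root B; the chord is B-D-F#-A.
The figure 65 means first inversion — the third is in the bass.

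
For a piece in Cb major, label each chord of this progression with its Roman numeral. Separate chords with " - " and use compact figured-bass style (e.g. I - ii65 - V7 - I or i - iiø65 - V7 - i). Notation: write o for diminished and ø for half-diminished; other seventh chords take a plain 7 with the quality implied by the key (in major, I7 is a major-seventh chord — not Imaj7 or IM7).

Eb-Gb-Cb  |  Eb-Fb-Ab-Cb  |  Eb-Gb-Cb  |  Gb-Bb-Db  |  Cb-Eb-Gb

I6 - IV42 - I6 - V - I

Eb-Gb-Cb: root Cb is the tonic; major triad there is I6.
Eb-Fb-Ab-Cb: major seventh chord on Fb = scale degree 4 → IV42.
Eb-Gb-Cb has root Cb, degree 1 in Cb major, so I6.
Gb-Bb-Db: major triad on Gb = scale degree 5 → V.
Cb-Eb-Gb: major triad on Cb = scale degree 1 → I.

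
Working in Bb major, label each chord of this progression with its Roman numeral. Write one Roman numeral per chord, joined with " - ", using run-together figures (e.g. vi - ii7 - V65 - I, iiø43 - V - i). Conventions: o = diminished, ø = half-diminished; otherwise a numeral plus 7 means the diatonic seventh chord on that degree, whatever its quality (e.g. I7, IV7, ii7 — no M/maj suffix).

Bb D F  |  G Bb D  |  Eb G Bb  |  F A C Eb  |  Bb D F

Bb-D-F: major triad on Bb = scale degree 1 → I.
G-Bb-D: root G is the submediant; minor triad there is vi.
Eb-G-Bb: major triad on Eb = scale degree 4 → IV.
F-A-C-Eb: dominant seventh chord on F = scale degree 5 → V7.
Bb-D-F: major triad on Bb = scale degree 1 → I.

I - vi - IV - V7 - I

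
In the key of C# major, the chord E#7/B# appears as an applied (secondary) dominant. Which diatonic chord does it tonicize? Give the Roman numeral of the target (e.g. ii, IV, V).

vi

The chord is a dominant seventh chord on E#.
A dominant resolves down a perfect fifth: E# → A#. In C# major, A# is scale degree 6, i.e. vi.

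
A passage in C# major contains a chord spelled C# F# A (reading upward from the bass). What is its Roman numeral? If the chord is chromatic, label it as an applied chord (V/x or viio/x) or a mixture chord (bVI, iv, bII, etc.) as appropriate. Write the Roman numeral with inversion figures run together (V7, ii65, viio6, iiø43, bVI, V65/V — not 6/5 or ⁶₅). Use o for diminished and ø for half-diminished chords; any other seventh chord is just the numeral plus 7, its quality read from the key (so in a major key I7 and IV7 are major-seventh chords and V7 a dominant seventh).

iv64

Stacked in thirds the chord is F#-A-C#: a minor triad on F#.
F# is the fourth degree of C# major. This is the minor subdominant, borrowed from the parallel minor.
With C# in the bass the chord is in second inversion, so the figured bass is 64.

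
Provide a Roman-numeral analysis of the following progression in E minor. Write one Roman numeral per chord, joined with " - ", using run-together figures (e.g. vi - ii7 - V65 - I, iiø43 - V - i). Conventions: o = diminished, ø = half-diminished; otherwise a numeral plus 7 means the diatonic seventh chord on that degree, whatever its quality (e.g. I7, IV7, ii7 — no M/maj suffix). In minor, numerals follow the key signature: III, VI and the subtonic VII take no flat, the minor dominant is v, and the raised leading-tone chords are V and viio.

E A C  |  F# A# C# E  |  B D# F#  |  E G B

iv64 - V7/V - V - i

E-A-C has root A, degree 4 in E minor, so iv64.
F#-A#-C#-E is the secondary dominant of V (dominant seventh chord on F#): V7/V.
B-D#-F# has root B, degree 5 in E minor, so V.
E-G-B: root E is the tonic; minor triad there is i.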